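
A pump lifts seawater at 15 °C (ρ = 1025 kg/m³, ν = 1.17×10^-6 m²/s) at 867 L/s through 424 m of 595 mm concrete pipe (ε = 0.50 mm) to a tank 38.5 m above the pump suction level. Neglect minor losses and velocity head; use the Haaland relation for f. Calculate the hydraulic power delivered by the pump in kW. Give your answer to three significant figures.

V = 4Q/(πD²) = 3.118 m/s; Re = 1.59×10^6; ε/D = 8.40×10^-4; f = 0.01906
h_f = f(L/D)V²/2g = 6.731 m
Total head H = z + h_f = 38.5 + 6.731 = 45.23 m
P_hyd = ρgQH = 1025·9.81·0.867·45.23 = 394.3 kW

P_hyd ≈ 394 kW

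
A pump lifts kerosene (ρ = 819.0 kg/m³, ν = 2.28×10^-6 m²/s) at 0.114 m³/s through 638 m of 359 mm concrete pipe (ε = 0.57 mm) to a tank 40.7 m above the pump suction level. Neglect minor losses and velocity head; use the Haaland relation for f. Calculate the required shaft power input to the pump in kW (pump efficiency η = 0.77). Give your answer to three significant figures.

V = 4Q/(πD²) = 1.126 m/s; Re = 1.77×10^5; ε/D = 0.00159; f = 0.02312
h_f = f(L/D)V²/2g = 2.656 m
Total head H = z + h_f = 40.7 + 2.656 = 43.36 m
P_hyd = ρgQH = 819.0·9.81·0.114·43.36 = 39.71 kW
P_shaft = P_hyd/η = 39.71/0.77 = 51.57 kW

P_shaft ≈ 51.6 kW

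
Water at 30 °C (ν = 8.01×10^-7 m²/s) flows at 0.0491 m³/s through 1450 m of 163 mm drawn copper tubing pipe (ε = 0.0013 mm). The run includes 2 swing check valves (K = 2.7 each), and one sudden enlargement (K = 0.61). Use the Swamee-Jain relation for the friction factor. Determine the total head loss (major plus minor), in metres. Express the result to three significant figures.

H_L ≈ 35.1 m

V = 4Q/(πD²) = 2.353 m/s; V²/2g = 0.2822 m
Re = 4.79×10^5, ε/D = 7.98×10^-6 → f = 0.01332 (Swamee-Jain)
Major: h_f = f(L/D)·V²/2g = 0.01332·8896·0.2822 = 33.43 m
Minor: ΣK = 6.01; h_m = ΣK·V²/2g = 1.696 m
Total H_L = 33.43 + 1.696 = 35.13 m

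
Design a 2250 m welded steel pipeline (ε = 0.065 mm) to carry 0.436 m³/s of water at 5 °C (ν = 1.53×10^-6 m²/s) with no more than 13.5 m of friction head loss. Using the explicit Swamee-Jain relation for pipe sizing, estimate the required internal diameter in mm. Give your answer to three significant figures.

Swamee-Jain (Type III): D = 0.66·[ε^1.25·(LQ²/(gh_f))^4.75 + ν·Q^9.4·(L/(gh_f))^5.2]^0.04
LQ²/(gh_f) = 3.230; L/(gh_f) = 16.99
Term 1 = ε^1.25·(…)^4.75 = 0.00153; Term 2 = ν·Q^9.4·(…)^5.2 = 0.00156
D = 0.66·(0.00153 + 0.00156)^0.04 = 0.5238 m = 524 mm
Check: V = 2.02 m/s, Re = 6.93×10^5, f = 0.01428, h_f = 12.8 m ≈ 13.5 m ✓

D ≈ 524 mm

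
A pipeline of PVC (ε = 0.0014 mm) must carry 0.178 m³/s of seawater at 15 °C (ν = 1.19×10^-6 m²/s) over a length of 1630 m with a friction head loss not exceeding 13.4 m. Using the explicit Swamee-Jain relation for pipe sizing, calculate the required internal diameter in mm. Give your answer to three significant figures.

D ≈ 338 mm

Swamee-Jain (Type III): D = 0.66·[ε^1.25·(LQ²/(gh_f))^4.75 + ν·Q^9.4·(L/(gh_f))^5.2]^0.04
LQ²/(gh_f) = 0.3929; L/(gh_f) = 12.40
Term 1 = ε^1.25·(…)^4.75 = 5.69×10^-10; Term 2 = ν·Q^9.4·(…)^5.2 = 5.19×10^-8
D = 0.66·(5.69×10^-10 + 5.19×10^-8)^0.04 = 0.3376 m = 338 mm
Check: V = 1.99 m/s, Re = 5.64×10^5, f = 0.01288, h_f = 12.5 m ≈ 13.4 m ✓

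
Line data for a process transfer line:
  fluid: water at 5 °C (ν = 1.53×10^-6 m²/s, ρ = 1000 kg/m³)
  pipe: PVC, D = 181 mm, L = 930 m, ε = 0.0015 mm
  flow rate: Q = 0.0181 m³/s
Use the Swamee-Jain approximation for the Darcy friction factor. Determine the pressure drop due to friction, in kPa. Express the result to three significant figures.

V = 4Q/(πD²) = 4·0.0181/(π·0.181²) = 0.7034 m/s
Re = VD/ν = 0.7034·0.181/1.53×10^-6 = 8.32×10^4 → turbulent
ε/D = 0.0015/181 = 8.29×10^-6
Swamee-Jain: f = 0.01861
h_f = f(L/D)V²/(2g) = 0.01861·(930/0.181)·0.7034²/(2·9.81) = 2.412 m
Δp = ρg·h_f = 1000·9.81·2.412 = 23.66 kPa

Δp ≈ 23.7 kPa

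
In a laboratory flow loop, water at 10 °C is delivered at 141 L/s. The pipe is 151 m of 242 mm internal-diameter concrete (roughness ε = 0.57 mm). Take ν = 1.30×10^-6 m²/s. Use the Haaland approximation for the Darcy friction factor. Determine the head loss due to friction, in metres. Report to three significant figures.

h_f ≈ 7.40 m

V = 4Q/(πD²) = 4·0.141/(π·0.242²) = 3.065 m/s
Re = VD/ν = 3.065·0.242/1.30×10^-6 = 5.71×10^5 → turbulent
ε/D = 0.57/242 = 0.00236
Haaland: f = 0.02477
h_f = f(L/D)V²/(2g) = 0.02477·(151/0.242)·3.065²/(2·9.81) = 7.404 m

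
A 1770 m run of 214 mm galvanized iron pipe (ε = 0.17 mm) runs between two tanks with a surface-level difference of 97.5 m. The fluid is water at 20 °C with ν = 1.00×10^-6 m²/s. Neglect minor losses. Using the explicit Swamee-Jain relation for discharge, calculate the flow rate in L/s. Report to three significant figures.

Swamee-Jain (Type II): Q = -0.965·√(gD⁵h_f/L)·ln[ε/(3.7D) + √(3.17ν²L/(gD³h_f))]
√(gD⁵h_f/L) = √(9.81·0.214⁵·97.5/1770) = 0.01557
ε/(3.7D) = 2.15×10^-4; √(3.17ν²L/(gD³h_f)) = 2.45×10^-5
Q = -0.965·0.01557·ln(2.392×10^-4) = 0.1253 m³/s
Check: V = 3.48 m/s, Re = 7.46×10^5, f = 0.01916, h_f = 98.1 m ≈ 97.5 m ✓

Q ≈ 125 L/s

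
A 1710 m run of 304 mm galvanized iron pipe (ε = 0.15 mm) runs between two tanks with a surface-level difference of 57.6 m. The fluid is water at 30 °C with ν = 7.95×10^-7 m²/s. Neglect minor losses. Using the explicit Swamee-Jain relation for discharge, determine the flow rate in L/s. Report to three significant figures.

Swamee-Jain (Type II): Q = -0.965·√(gD⁵h_f/L)·ln[ε/(3.7D) + √(3.17ν²L/(gD³h_f))]
√(gD⁵h_f/L) = √(9.81·0.304⁵·57.6/1710) = 0.02929
ε/(3.7D) = 1.33×10^-4; √(3.17ν²L/(gD³h_f)) = 1.47×10^-5
Q = -0.965·0.02929·ln(1.480×10^-4) = 0.2492 m³/s
Check: V = 3.43 m/s, Re = 1.31×10^6, f = 0.01713, h_f = 57.9 m ≈ 57.6 m ✓

Q ≈ 249 L/s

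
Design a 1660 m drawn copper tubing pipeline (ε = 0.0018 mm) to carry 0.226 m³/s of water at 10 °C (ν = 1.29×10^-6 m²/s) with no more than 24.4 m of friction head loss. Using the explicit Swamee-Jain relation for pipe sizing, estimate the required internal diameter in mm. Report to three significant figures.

D ≈ 328 mm

Swamee-Jain (Type III): D = 0.66·[ε^1.25·(LQ²/(gh_f))^4.75 + ν·Q^9.4·(L/(gh_f))^5.2]^0.04
LQ²/(gh_f) = 0.3542; L/(gh_f) = 6.935
Term 1 = ε^1.25·(…)^4.75 = 4.77×10^-10; Term 2 = ν·Q^9.4·(…)^5.2 = 2.59×10^-8
D = 0.66·(4.77×10^-10 + 2.59×10^-8)^0.04 = 0.3284 m = 328 mm
Check: V = 2.67 m/s, Re = 6.79×10^5, f = 0.01251, h_f = 23.0 m ≈ 24.4 m ✓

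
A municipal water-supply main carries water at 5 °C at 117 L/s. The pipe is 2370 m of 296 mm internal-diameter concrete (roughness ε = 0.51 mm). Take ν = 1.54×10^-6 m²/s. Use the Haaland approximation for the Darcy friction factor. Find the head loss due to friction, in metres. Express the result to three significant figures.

V = 4Q/(πD²) = 4·0.117/(π·0.296²) = 1.700 m/s
Re = VD/ν = 1.700·0.296/1.54×10^-6 = 3.27×10^5 → turbulent
ε/D = 0.51/296 = 0.00172
Haaland: f = 0.02310
h_f = f(L/D)V²/(2g) = 0.02310·(2370/0.296)·1.700²/(2·9.81) = 27.26 m

h_f ≈ 27.3 m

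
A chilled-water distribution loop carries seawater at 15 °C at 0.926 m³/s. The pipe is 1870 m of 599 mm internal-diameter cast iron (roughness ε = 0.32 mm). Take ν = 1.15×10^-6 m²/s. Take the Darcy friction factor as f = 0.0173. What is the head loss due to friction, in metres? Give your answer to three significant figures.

h_f ≈ 29.7 m

V = 4Q/(πD²) = 4·0.926/(π·0.599²) = 3.286 m/s
h_f = f(L/D)V²/(2g) = 0.01730·(1870/0.599)·3.286²/(2·9.81) = 29.72 m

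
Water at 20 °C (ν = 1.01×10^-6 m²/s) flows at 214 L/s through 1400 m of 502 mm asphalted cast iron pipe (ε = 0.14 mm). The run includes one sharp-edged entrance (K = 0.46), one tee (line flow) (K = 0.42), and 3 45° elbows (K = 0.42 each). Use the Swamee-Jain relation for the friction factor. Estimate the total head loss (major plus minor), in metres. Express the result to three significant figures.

H_L ≈ 2.81 m

V = 4Q/(πD²) = 1.081 m/s; V²/2g = 0.05958 m
Re = 5.37×10^5, ε/D = 2.79×10^-4 → f = 0.01612 (Swamee-Jain)
Major: h_f = f(L/D)·V²/2g = 0.01612·2789·0.05958 = 2.679 m
Minor: ΣK = 2.14; h_m = ΣK·V²/2g = 0.1275 m
Total H_L = 2.679 + 0.1275 = 2.806 m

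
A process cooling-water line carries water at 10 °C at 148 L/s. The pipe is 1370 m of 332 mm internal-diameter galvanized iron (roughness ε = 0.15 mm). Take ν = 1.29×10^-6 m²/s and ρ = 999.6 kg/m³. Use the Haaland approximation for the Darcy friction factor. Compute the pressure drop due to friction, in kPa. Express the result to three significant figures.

Δp ≈ 105 kPa

V = 4Q/(πD²) = 4·0.148/(π·0.332²) = 1.710 m/s
Re = VD/ν = 1.710·0.332/1.29×10^-6 = 4.40×10^5 → turbulent
ε/D = 0.15/332 = 4.52×10^-4
Haaland: f = 0.01738
h_f = f(L/D)V²/(2g) = 0.01738·(1370/0.332)·1.710²/(2·9.81) = 10.68 m
Δp = ρg·h_f = 999.6·9.81·10.68 = 104.7 kPa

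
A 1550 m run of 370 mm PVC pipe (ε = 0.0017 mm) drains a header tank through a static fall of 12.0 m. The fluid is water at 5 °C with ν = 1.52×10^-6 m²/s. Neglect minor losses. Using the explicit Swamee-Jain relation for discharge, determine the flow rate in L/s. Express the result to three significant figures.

Q ≈ 222 L/s

Swamee-Jain (Type II): Q = -0.965·√(gD⁵h_f/L)·ln[ε/(3.7D) + √(3.17ν²L/(gD³h_f))]
√(gD⁵h_f/L) = √(9.81·0.370⁵·12.0/1550) = 0.02295
ε/(3.7D) = 1.24×10^-6; √(3.17ν²L/(gD³h_f)) = 4.36×10^-5
Q = -0.965·0.02295·ln(4.487×10^-5) = 0.2217 m³/s
Check: V = 2.06 m/s, Re = 5.02×10^5, f = 0.01316, h_f = 11.9 m ≈ 12.0 m ✓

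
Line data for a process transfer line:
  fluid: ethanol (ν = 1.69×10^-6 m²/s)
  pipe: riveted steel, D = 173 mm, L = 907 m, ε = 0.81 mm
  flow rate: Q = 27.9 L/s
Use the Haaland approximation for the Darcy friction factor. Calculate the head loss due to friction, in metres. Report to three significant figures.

V = 4Q/(πD²) = 4·0.0279/(π·0.173²) = 1.187 m/s
Re = VD/ν = 1.187·0.173/1.69×10^-6 = 1.22×10^5 → turbulent
ε/D = 0.81/173 = 0.00468
Haaland: f = 0.03057
h_f = f(L/D)V²/(2g) = 0.03057·(907/0.173)·1.187²/(2·9.81) = 11.51 m

h_f ≈ 11.5 m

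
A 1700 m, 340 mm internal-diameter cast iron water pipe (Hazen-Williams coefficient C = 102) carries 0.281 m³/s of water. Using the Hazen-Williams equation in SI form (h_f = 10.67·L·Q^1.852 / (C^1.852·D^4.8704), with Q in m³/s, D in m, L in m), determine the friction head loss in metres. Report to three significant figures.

h_f ≈ 63.0 m

h_f = 10.67·1700·0.281^1.852 / (102^1.852·0.340^4.8704) = 63.03 m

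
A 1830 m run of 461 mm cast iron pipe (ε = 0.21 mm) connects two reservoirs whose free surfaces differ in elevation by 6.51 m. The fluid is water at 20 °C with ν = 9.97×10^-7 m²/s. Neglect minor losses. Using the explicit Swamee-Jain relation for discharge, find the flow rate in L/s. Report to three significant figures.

Q ≈ 228 L/s

Swamee-Jain (Type II): Q = -0.965·√(gD⁵h_f/L)·ln[ε/(3.7D) + √(3.17ν²L/(gD³h_f))]
√(gD⁵h_f/L) = √(9.81·0.461⁵·6.51/1830) = 0.02696
ε/(3.7D) = 1.23×10^-4; √(3.17ν²L/(gD³h_f)) = 3.04×10^-5
Q = -0.965·0.02696·ln(1.535×10^-4) = 0.2284 m³/s
Check: V = 1.37 m/s, Re = 6.33×10^5, f = 0.01729, h_f = 6.55 m ≈ 6.51 m ✓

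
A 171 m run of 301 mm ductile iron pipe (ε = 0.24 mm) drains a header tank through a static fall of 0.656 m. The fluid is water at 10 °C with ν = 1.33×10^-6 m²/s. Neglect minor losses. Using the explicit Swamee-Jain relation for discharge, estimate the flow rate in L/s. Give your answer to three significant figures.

Q ≈ 75.8 L/s

Swamee-Jain (Type II): Q = -0.965·√(gD⁵h_f/L)·ln[ε/(3.7D) + √(3.17ν²L/(gD³h_f))]
√(gD⁵h_f/L) = √(9.81·0.301⁵·0.656/171) = 0.009643
ε/(3.7D) = 2.15×10^-4; √(3.17ν²L/(gD³h_f)) = 7.39×10^-5
Q = -0.965·0.009643·ln(2.894×10^-4) = 0.07582 m³/s
Check: V = 1.07 m/s, Re = 2.41×10^5, f = 0.02011, h_f = 0.661 m ≈ 0.656 m ✓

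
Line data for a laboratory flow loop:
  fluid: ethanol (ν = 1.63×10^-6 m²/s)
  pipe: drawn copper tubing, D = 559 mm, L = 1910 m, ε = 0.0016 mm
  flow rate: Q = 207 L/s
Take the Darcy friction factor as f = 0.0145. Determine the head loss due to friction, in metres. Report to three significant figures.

h_f ≈ 1.80 m

V = 4Q/(πD²) = 4·0.207/(π·0.559²) = 0.8434 m/s
h_f = f(L/D)V²/(2g) = 0.01450·(1910/0.559)·0.8434²/(2·9.81) = 1.796 m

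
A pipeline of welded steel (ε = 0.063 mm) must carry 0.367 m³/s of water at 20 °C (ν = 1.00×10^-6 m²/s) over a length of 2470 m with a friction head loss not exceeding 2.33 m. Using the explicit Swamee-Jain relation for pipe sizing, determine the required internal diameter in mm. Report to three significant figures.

D ≈ 703 mm

Swamee-Jain (Type III): D = 0.66·[ε^1.25·(LQ²/(gh_f))^4.75 + ν·Q^9.4·(L/(gh_f))^5.2]^0.04
LQ²/(gh_f) = 14.55; L/(gh_f) = 108.1
Term 1 = ε^1.25·(…)^4.75 = 1.88; Term 2 = ν·Q^9.4·(…)^5.2 = 3.04
D = 0.66·(1.88 + 3.04)^0.04 = 0.7034 m = 703 mm
Check: V = 0.944 m/s, Re = 6.64×10^5, f = 0.01389, h_f = 2.22 m ≈ 2.33 m ✓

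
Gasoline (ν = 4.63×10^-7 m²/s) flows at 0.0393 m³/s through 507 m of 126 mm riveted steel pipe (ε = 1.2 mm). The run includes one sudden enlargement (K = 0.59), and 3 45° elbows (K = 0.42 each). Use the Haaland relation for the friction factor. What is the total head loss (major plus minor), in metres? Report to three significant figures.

V = 4Q/(πD²) = 3.152 m/s; V²/2g = 0.5063 m
Re = 8.58×10^5, ε/D = 0.00952 → f = 0.03743 (Haaland)
Major: h_f = f(L/D)·V²/2g = 0.03743·4024·0.5063 = 76.25 m
Minor: ΣK = 1.85; h_m = ΣK·V²/2g = 0.9367 m
Total H_L = 76.25 + 0.9367 = 77.19 m

H_L ≈ 77.2 m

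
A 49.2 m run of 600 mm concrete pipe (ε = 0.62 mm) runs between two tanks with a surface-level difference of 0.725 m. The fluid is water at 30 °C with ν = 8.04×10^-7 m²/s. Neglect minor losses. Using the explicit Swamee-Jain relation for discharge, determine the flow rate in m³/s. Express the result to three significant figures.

Q ≈ 0.834 m³/s

Swamee-Jain (Type II): Q = -0.965·√(gD⁵h_f/L)·ln[ε/(3.7D) + √(3.17ν²L/(gD³h_f))]
√(gD⁵h_f/L) = √(9.81·0.600⁵·0.725/49.2) = 0.1060
ε/(3.7D) = 2.79×10^-4; √(3.17ν²L/(gD³h_f)) = 8.10×10^-6
Q = -0.965·0.1060·ln(2.874×10^-4) = 0.8343 m³/s
Check: V = 2.95 m/s, Re = 2.20×10^6, f = 0.01999, h_f = 0.727 m ≈ 0.725 m ✓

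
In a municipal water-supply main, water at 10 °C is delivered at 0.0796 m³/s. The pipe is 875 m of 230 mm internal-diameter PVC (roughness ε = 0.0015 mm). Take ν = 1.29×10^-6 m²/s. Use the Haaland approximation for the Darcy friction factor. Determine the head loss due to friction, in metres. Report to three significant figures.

h_f ≈ 10.0 m

V = 4Q/(πD²) = 4·0.0796/(π·0.230²) = 1.916 m/s
Re = VD/ν = 1.916·0.230/1.29×10^-6 = 3.42×10^5 → turbulent
ε/D = 0.0015/230 = 6.52×10^-6
Haaland: f = 0.01406
h_f = f(L/D)V²/(2g) = 0.01406·(875/0.230)·1.916²/(2·9.81) = 10.00 m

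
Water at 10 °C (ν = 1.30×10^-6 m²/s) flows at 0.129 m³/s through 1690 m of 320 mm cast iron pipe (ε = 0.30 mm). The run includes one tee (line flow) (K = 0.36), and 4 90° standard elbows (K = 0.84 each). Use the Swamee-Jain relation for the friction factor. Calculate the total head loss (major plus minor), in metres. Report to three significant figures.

H_L ≈ 14.5 m

V = 4Q/(πD²) = 1.604 m/s; V²/2g = 0.1311 m
Re = 3.95×10^5, ε/D = 9.37×10^-4 → f = 0.02024 (Swamee-Jain)
Major: h_f = f(L/D)·V²/2g = 0.02024·5281·0.1311 = 14.02 m
Minor: ΣK = 3.72; h_m = ΣK·V²/2g = 0.4878 m
Total H_L = 14.02 + 0.4878 = 14.51 m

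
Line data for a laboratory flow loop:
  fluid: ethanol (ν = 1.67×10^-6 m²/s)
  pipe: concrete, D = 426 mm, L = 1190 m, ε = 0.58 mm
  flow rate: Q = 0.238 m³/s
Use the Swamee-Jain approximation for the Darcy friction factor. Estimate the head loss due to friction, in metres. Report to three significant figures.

h_f ≈ 8.69 m

V = 4Q/(πD²) = 4·0.238/(π·0.426²) = 1.670 m/s
Re = VD/ν = 1.670·0.426/1.67×10^-6 = 4.26×10^5 → turbulent
ε/D = 0.58/426 = 0.00136
Swamee-Jain: f = 0.02189
h_f = f(L/D)V²/(2g) = 0.02189·(1190/0.426)·1.670²/(2·9.81) = 8.689 m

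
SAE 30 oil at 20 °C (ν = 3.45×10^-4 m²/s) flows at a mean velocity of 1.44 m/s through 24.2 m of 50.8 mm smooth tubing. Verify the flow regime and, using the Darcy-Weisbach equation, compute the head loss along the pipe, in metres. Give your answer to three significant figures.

Re = VD/ν = 1.44·0.05080/3.45×10^-4 = 212 → laminar (Re < 2300)
f = 64/Re = 0.3018
h_f = f(L/D)V²/(2g) = 0.3018·(24.2/0.05080)·1.44²/(2·9.81) = 15.20 m

h_f ≈ 15.2 m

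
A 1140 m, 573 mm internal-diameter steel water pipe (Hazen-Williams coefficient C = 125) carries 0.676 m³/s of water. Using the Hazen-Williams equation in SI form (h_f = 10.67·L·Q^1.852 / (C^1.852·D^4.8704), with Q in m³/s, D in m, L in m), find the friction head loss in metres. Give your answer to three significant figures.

h_f = 10.67·1140·0.676^1.852 / (125^1.852·0.573^4.8704) = 11.60 m

h_f ≈ 11.6 m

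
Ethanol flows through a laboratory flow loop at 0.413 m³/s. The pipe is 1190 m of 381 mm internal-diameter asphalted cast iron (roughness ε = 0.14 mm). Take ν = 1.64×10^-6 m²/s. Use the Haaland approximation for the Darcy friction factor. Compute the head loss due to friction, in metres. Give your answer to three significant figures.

h_f ≈ 34.0 m

V = 4Q/(πD²) = 4·0.413/(π·0.381²) = 3.623 m/s
Re = VD/ν = 3.623·0.381/1.64×10^-6 = 8.42×10^5 → turbulent
ε/D = 0.14/381 = 3.67×10^-4
Haaland: f = 0.01628
h_f = f(L/D)V²/(2g) = 0.01628·(1190/0.381)·3.623²/(2·9.81) = 34.01 m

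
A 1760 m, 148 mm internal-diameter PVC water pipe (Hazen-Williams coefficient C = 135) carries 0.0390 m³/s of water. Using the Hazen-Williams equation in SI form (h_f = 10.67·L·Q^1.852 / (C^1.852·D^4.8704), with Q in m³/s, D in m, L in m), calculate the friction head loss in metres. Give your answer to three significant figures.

h_f = 10.67·1760·0.0390^1.852 / (135^1.852·0.148^4.8704) = 57.56 m

h_f ≈ 57.6 m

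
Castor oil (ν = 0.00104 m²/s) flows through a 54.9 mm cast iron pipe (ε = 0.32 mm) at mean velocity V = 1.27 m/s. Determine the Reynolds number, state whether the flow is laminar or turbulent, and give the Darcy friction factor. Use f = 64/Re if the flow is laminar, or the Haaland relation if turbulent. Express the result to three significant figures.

Re = VD/ν = 1.270·0.0549/0.00104 = 67.0
Re < 2300 → laminar → f = 64/Re = 0.9546

Re ≈ 67.0; laminar; f = 64/Re ≈ 0.955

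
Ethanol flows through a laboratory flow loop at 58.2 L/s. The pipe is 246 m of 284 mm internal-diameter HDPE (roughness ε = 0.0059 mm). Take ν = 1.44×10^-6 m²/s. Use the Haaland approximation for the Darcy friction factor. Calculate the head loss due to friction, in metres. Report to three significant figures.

h_f ≈ 0.593 m

V = 4Q/(πD²) = 4·0.0582/(π·0.284²) = 0.9187 m/s
Re = VD/ν = 0.9187·0.284/1.44×10^-6 = 1.81×10^5 → turbulent
ε/D = 0.0059/284 = 2.08×10^-5
Haaland: f = 0.01592
h_f = f(L/D)V²/(2g) = 0.01592·(246/0.284)·0.9187²/(2·9.81) = 0.5934 m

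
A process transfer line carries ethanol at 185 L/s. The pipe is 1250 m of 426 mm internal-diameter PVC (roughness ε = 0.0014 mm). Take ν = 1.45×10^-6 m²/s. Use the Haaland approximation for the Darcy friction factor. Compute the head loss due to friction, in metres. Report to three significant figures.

h_f ≈ 3.46 m

V = 4Q/(πD²) = 4·0.185/(π·0.426²) = 1.298 m/s
Re = VD/ν = 1.298·0.426/1.45×10^-6 = 3.81×10^5 → turbulent
ε/D = 0.0014/426 = 3.29×10^-6
Haaland: f = 0.01375
h_f = f(L/D)V²/(2g) = 0.01375·(1250/0.426)·1.298²/(2·9.81) = 3.464 m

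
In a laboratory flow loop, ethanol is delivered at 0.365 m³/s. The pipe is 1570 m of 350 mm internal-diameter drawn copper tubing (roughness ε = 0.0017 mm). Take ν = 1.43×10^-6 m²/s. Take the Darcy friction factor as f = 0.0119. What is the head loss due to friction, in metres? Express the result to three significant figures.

V = 4Q/(πD²) = 4·0.365/(π·0.350²) = 3.794 m/s
h_f = f(L/D)V²/(2g) = 0.01190·(1570/0.350)·3.794²/(2·9.81) = 39.16 m

h_f ≈ 39.2 m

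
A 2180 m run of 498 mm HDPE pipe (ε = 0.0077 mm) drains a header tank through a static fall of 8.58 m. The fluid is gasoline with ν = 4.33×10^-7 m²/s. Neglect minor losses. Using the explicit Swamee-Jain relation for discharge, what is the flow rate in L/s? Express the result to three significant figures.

Q ≈ 368 L/s

Swamee-Jain (Type II): Q = -0.965·√(gD⁵h_f/L)·ln[ε/(3.7D) + √(3.17ν²L/(gD³h_f))]
√(gD⁵h_f/L) = √(9.81·0.498⁵·8.58/2180) = 0.03439
ε/(3.7D) = 4.18×10^-6; √(3.17ν²L/(gD³h_f)) = 1.12×10^-5
Q = -0.965·0.03439·ln(1.534×10^-5) = 0.3679 m³/s
Check: V = 1.89 m/s, Re = 2.17×10^6, f = 0.01081, h_f = 8.60 m ≈ 8.58 m ✓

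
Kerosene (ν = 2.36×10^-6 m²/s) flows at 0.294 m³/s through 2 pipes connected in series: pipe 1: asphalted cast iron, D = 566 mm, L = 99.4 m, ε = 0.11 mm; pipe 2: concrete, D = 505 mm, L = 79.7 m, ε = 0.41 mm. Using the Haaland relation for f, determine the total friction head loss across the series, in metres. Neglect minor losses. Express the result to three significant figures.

Pipe 1: V = 1.168 m/s, Re = 2.80×10^5, ε/D = 1.94×10^-4, f = 0.01614, h_1 = f(L/D)V²/2g = 0.1973 m
Pipe 2: V = 1.468 m/s, Re = 3.14×10^5, ε/D = 8.12×10^-4, f = 0.01965, h_2 = f(L/D)V²/2g = 0.3405 m
Series → Q common, losses add: H = Σh = 0.5378 m

H ≈ 0.538 m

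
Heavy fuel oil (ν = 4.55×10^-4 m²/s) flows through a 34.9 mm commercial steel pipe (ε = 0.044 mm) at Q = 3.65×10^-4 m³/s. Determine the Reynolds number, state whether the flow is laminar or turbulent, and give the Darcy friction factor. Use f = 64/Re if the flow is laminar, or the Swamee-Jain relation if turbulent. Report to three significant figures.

V = 4Q/(πD²) = 0.3816 m/s
Re = VD/ν = 0.3816·0.0349/4.55×10^-4 = 29.3
Re < 2300 → laminar → f = 64/Re = 2.187

Re ≈ 29.3; laminar; f = 64/Re ≈ 2.19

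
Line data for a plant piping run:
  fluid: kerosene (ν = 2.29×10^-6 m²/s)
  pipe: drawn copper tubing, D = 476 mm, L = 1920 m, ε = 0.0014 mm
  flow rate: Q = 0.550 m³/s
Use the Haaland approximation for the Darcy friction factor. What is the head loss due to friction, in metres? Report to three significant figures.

V = 4Q/(πD²) = 4·0.550/(π·0.476²) = 3.091 m/s
Re = VD/ν = 3.091·0.476/2.29×10^-6 = 6.42×10^5 → turbulent
ε/D = 0.0014/476 = 2.94×10^-6
Haaland: f = 0.01253
h_f = f(L/D)V²/(2g) = 0.01253·(1920/0.476)·3.091²/(2·9.81) = 24.62 m

h_f ≈ 24.6 m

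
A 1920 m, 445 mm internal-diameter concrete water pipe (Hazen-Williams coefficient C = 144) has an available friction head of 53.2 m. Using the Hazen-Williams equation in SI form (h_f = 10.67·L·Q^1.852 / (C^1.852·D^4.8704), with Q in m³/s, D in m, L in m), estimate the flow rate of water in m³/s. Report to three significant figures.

Q ≈ 0.688 m³/s

Rearranging: Q = [h_f·C^1.852·D^4.8704 / (10.67·L)]^(1/1.852)
Q = [53.2·144^1.852·0.445^4.8704 / (10.67·1920)]^0.540 = 0.6879 m³/s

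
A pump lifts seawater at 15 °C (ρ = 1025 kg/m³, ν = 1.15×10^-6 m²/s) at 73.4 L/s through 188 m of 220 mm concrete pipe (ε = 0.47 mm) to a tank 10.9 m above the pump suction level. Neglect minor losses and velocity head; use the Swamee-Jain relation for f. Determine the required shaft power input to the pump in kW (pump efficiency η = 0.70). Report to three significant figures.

P_shaft ≈ 15.7 kW

V = 4Q/(πD²) = 1.931 m/s; Re = 3.69×10^5; ε/D = 0.00214; f = 0.02444
h_f = f(L/D)V²/2g = 3.969 m
Total head H = z + h_f = 10.9 + 3.969 = 14.87 m
P_hyd = ρgQH = 1025·9.81·0.0734·14.87 = 10.97 kW
P_shaft = P_hyd/η = 10.97/0.70 = 15.68 kW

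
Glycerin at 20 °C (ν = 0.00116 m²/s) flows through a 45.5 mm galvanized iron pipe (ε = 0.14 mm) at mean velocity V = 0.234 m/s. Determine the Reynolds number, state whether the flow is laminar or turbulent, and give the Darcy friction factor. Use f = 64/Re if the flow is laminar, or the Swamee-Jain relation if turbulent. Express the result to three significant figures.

Re ≈ 9.18; laminar; f = 64/Re ≈ 6.97

Re = VD/ν = 0.2340·0.0455/0.00116 = 9.18
Re < 2300 → laminar → f = 64/Re = 6.973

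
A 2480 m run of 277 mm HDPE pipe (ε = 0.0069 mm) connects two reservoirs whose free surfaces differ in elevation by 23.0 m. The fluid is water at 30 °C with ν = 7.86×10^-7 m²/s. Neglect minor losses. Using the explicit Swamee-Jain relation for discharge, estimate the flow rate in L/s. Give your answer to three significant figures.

Swamee-Jain (Type II): Q = -0.965·√(gD⁵h_f/L)·ln[ε/(3.7D) + √(3.17ν²L/(gD³h_f))]
√(gD⁵h_f/L) = √(9.81·0.277⁵·23.0/2480) = 0.01218
ε/(3.7D) = 6.73×10^-6; √(3.17ν²L/(gD³h_f)) = 3.18×10^-5
Q = -0.965·0.01218·ln(3.856×10^-5) = 0.1195 m³/s
Check: V = 1.98 m/s, Re = 6.99×10^5, f = 0.01281, h_f = 23.0 m ≈ 23.0 m ✓

Q ≈ 119 L/s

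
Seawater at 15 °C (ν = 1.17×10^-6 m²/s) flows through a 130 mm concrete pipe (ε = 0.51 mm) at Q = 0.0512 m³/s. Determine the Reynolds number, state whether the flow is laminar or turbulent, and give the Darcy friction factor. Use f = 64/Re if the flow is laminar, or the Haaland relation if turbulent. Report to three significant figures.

V = 4Q/(πD²) = 3.857 m/s
Re = VD/ν = 3.857·0.130/1.17×10^-6 = 4.29×10^5
Re > 4000 → turbulent; ε/D = 0.00392
Haaland: f = 0.02855

Re ≈ 4.29×10^5; turbulent; f ≈ 0.0285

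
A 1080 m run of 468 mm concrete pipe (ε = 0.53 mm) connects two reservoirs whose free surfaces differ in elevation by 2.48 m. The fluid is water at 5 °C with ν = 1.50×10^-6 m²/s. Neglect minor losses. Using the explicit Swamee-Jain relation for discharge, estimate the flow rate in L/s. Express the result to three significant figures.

Q ≈ 172 L/s

Swamee-Jain (Type II): Q = -0.965·√(gD⁵h_f/L)·ln[ε/(3.7D) + √(3.17ν²L/(gD³h_f))]
√(gD⁵h_f/L) = √(9.81·0.468⁵·2.48/1080) = 0.02249
ε/(3.7D) = 3.06×10^-4; √(3.17ν²L/(gD³h_f)) = 5.56×10^-5
Q = -0.965·0.02249·ln(3.617×10^-4) = 0.1720 m³/s
Check: V = 1.000 m/s, Re = 3.12×10^5, f = 0.02125, h_f = 2.50 m ≈ 2.48 m ✓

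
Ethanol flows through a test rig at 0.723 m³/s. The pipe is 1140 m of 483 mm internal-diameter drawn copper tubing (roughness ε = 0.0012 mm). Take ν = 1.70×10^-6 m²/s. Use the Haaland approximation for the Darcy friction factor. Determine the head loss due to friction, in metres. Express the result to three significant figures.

h_f ≈ 21.4 m

V = 4Q/(πD²) = 4·0.723/(π·0.483²) = 3.946 m/s
Re = VD/ν = 3.946·0.483/1.70×10^-6 = 1.12×10^6 → turbulent
ε/D = 0.0012/483 = 2.48×10^-6
Haaland: f = 0.01141
h_f = f(L/D)V²/(2g) = 0.01141·(1140/0.483)·3.946²/(2·9.81) = 21.37 m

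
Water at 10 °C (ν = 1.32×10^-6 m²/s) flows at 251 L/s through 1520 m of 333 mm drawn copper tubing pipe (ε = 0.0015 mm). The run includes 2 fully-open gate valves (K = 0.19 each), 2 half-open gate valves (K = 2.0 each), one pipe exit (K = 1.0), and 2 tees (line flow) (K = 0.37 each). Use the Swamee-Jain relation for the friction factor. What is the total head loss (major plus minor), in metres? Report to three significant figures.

V = 4Q/(πD²) = 2.882 m/s; V²/2g = 0.4233 m
Re = 7.27×10^5, ε/D = 4.50×10^-6 → f = 0.01235 (Swamee-Jain)
Major: h_f = f(L/D)·V²/2g = 0.01235·4565·0.4233 = 23.86 m
Minor: ΣK = 6.12; h_m = ΣK·V²/2g = 2.591 m
Total H_L = 23.86 + 2.591 = 26.45 m

H_L ≈ 26.5 m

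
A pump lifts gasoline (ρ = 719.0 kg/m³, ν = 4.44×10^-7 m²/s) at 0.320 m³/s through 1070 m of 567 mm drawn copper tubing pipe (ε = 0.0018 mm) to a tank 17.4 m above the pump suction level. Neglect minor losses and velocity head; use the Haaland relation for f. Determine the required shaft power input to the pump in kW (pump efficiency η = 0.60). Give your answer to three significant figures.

P_shaft ≈ 71.7 kW

V = 4Q/(πD²) = 1.267 m/s; Re = 1.62×10^6; ε/D = 3.17×10^-6; f = 0.01078
h_f = f(L/D)V²/2g = 1.665 m
Total head H = z + h_f = 17.4 + 1.665 = 19.06 m
P_hyd = ρgQH = 719.0·9.81·0.320·19.06 = 43.03 kW
P_shaft = P_hyd/η = 43.03/0.60 = 71.72 kW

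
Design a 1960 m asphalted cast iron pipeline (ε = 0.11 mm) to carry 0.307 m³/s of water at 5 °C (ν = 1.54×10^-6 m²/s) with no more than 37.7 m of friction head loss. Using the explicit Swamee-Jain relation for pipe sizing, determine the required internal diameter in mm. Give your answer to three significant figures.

D ≈ 371 mm

Swamee-Jain (Type III): D = 0.66·[ε^1.25·(LQ²/(gh_f))^4.75 + ν·Q^9.4·(L/(gh_f))^5.2]^0.04
LQ²/(gh_f) = 0.4995; L/(gh_f) = 5.300
Term 1 = ε^1.25·(…)^4.75 = 4.17×10^-7; Term 2 = ν·Q^9.4·(…)^5.2 = 1.36×10^-7
D = 0.66·(4.17×10^-7 + 1.36×10^-7)^0.04 = 0.3709 m = 371 mm
Check: V = 2.84 m/s, Re = 6.84×10^5, f = 0.01603, h_f = 34.9 m ≈ 37.7 m ✓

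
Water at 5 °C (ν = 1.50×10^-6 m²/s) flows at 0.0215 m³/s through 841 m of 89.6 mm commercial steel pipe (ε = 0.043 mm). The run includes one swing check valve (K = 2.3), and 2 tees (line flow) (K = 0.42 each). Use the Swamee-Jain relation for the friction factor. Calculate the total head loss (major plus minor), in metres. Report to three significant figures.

H_L ≈ 106 m

V = 4Q/(πD²) = 3.410 m/s; V²/2g = 0.5926 m
Re = 2.04×10^5, ε/D = 4.80×10^-4 → f = 0.01880 (Swamee-Jain)
Major: h_f = f(L/D)·V²/2g = 0.01880·9386·0.5926 = 104.5 m
Minor: ΣK = 3.14; h_m = ΣK·V²/2g = 1.861 m
Total H_L = 104.5 + 1.861 = 106.4 m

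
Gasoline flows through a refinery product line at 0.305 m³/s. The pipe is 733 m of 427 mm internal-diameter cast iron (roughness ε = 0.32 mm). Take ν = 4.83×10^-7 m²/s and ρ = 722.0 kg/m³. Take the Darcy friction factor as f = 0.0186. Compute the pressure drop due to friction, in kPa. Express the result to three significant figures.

Δp ≈ 52.3 kPa

V = 4Q/(πD²) = 4·0.305/(π·0.427²) = 2.130 m/s
h_f = f(L/D)V²/(2g) = 0.01860·(733/0.427)·2.130²/(2·9.81) = 7.382 m
Δp = ρg·h_f = 722.0·9.81·7.382 = 52.29 kPa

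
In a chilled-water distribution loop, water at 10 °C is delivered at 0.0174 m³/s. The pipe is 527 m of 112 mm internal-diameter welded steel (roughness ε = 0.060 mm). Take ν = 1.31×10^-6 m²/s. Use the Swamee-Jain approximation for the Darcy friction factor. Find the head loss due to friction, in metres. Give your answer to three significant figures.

h_f ≈ 14.7 m

V = 4Q/(πD²) = 4·0.0174/(π·0.112²) = 1.766 m/s
Re = VD/ν = 1.766·0.112/1.31×10^-6 = 1.51×10^5 → turbulent
ε/D = 0.060/112 = 5.36×10^-4
Swamee-Jain: f = 0.01963
h_f = f(L/D)V²/(2g) = 0.01963·(527/0.112)·1.766²/(2·9.81) = 14.69 m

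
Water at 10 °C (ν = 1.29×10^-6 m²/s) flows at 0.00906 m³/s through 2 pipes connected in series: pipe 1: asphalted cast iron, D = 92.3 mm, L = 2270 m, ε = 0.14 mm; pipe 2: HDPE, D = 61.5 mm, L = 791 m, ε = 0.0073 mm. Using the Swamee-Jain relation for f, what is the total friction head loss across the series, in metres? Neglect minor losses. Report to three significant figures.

H ≈ 161 m

Pipe 1: V = 1.354 m/s, Re = 9.69×10^4, ε/D = 0.00152, f = 0.02405, h_1 = f(L/D)V²/2g = 55.27 m
Pipe 2: V = 3.050 m/s, Re = 1.45×10^5, ε/D = 1.19×10^-4, f = 0.01739, h_2 = f(L/D)V²/2g = 106.1 m
Series → Q common, losses add: H = Σh = 161.3 m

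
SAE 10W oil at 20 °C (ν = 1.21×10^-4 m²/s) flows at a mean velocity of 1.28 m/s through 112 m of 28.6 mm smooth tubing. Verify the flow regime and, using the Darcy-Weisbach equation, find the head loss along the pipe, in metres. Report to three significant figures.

Re = VD/ν = 1.28·0.02860/1.21×10^-4 = 303 → laminar (Re < 2300)
f = 64/Re = 0.2115
h_f = f(L/D)V²/(2g) = 0.2115·(112/0.02860)·1.28²/(2·9.81) = 69.18 m

h_f ≈ 69.2 m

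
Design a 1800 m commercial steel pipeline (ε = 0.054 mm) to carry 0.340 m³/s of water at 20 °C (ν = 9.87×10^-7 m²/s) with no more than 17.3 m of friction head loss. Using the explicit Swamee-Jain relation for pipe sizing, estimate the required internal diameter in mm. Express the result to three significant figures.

Swamee-Jain (Type III): D = 0.66·[ε^1.25·(LQ²/(gh_f))^4.75 + ν·Q^9.4·(L/(gh_f))^5.2]^0.04
LQ²/(gh_f) = 1.226; L/(gh_f) = 10.61
Term 1 = ε^1.25·(…)^4.75 = 1.22×10^-5; Term 2 = ν·Q^9.4·(…)^5.2 = 8.38×10^-6
D = 0.66·(1.22×10^-5 + 8.38×10^-6)^0.04 = 0.4286 m = 429 mm
Check: V = 2.36 m/s, Re = 1.02×10^6, f = 0.01385, h_f = 16.5 m ≈ 17.3 m ✓

D ≈ 429 mm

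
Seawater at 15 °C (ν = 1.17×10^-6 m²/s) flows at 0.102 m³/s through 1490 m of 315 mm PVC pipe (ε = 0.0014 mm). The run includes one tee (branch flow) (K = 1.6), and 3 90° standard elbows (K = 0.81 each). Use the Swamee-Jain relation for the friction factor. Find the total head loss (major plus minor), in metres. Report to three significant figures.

H_L ≈ 6.14 m

V = 4Q/(πD²) = 1.309 m/s; V²/2g = 0.08731 m
Re = 3.52×10^5, ε/D = 4.44×10^-6 → f = 0.01401 (Swamee-Jain)
Major: h_f = f(L/D)·V²/2g = 0.01401·4730·0.08731 = 5.785 m
Minor: ΣK = 4.03; h_m = ΣK·V²/2g = 0.3519 m
Total H_L = 5.785 + 0.3519 = 6.137 m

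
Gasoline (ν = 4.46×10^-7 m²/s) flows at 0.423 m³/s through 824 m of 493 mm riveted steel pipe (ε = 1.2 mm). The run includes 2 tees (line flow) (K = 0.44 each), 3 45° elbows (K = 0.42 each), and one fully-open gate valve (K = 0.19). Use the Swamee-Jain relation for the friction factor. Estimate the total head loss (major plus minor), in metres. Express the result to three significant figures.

V = 4Q/(πD²) = 2.216 m/s; V²/2g = 0.2503 m
Re = 2.45×10^6, ε/D = 0.00243 → f = 0.02480 (Swamee-Jain)
Major: h_f = f(L/D)·V²/2g = 0.02480·1671·0.2503 = 10.37 m
Minor: ΣK = 2.33; h_m = ΣK·V²/2g = 0.5831 m
Total H_L = 10.37 + 0.5831 = 10.96 m

H_L ≈ 11.0 m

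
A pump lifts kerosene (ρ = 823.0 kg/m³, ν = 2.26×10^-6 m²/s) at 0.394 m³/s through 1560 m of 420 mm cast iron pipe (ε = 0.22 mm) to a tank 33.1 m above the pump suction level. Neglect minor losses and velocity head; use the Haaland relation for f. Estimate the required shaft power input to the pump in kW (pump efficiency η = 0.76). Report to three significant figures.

V = 4Q/(πD²) = 2.844 m/s; Re = 5.29×10^5; ε/D = 5.24×10^-4; f = 0.01769
h_f = f(L/D)V²/2g = 27.08 m
Total head H = z + h_f = 33.1 + 27.08 = 60.18 m
P_hyd = ρgQH = 823.0·9.81·0.394·60.18 = 191.4 kW
P_shaft = P_hyd/η = 191.4/0.76 = 251.9 kW

P_shaft ≈ 252 kW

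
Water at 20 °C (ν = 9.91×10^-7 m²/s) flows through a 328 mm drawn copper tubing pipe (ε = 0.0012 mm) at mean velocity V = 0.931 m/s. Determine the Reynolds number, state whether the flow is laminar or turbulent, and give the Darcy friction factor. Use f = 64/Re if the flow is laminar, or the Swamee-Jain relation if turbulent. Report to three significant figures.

Re ≈ 3.08×10^5; turbulent; f ≈ 0.0143

Re = VD/ν = 0.9310·0.328/9.91×10^-7 = 3.08×10^5
Re > 4000 → turbulent; ε/D = 3.66×10^-6
Swamee-Jain: f = 0.01435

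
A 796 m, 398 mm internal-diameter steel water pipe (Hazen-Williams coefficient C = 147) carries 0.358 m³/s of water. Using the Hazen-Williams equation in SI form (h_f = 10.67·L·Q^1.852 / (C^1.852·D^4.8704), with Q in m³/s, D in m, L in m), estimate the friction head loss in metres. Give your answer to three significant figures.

h_f ≈ 10.9 m

h_f = 10.67·796·0.358^1.852 / (147^1.852·0.398^4.8704) = 10.91 m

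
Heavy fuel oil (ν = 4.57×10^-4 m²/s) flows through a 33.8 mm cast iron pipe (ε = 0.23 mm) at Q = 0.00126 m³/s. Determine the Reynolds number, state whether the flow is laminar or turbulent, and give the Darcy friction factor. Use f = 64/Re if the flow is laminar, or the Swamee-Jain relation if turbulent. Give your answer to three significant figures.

Re ≈ 104; laminar; f = 64/Re ≈ 0.616

V = 4Q/(πD²) = 1.404 m/s
Re = VD/ν = 1.404·0.0338/4.57×10^-4 = 104
Re < 2300 → laminar → f = 64/Re = 0.6162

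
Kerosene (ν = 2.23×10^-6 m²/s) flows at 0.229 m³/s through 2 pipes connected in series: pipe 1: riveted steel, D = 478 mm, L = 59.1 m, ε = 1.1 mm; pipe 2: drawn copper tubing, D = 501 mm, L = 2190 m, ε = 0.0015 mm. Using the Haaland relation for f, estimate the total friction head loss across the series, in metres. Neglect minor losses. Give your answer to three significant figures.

Pipe 1: V = 1.276 m/s, Re = 2.74×10^5, ε/D = 0.00230, f = 0.02490, h_1 = f(L/D)V²/2g = 0.2555 m
Pipe 2: V = 1.162 m/s, Re = 2.61×10^5, ε/D = 2.99×10^-6, f = 0.01475, h_2 = f(L/D)V²/2g = 4.433 m
Series → Q common, losses add: H = Σh = 4.689 m

H ≈ 4.69 m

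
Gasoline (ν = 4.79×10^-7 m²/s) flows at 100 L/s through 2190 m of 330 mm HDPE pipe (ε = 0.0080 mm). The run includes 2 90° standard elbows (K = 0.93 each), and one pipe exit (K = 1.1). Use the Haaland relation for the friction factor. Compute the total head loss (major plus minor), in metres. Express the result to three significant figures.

V = 4Q/(πD²) = 1.169 m/s; V²/2g = 0.06967 m
Re = 8.05×10^5, ε/D = 2.42×10^-5 → f = 0.01242 (Haaland)
Major: h_f = f(L/D)·V²/2g = 0.01242·6636·0.06967 = 5.741 m
Minor: ΣK = 2.96; h_m = ΣK·V²/2g = 0.2062 m
Total H_L = 5.741 + 0.2062 = 5.947 m

H_L ≈ 5.95 m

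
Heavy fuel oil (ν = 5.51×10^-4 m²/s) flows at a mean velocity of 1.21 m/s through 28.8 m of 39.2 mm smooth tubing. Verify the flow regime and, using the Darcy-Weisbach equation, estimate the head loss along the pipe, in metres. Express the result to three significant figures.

h_f ≈ 40.8 m

Re = VD/ν = 1.21·0.03920/5.51×10^-4 = 86.1 → laminar (Re < 2300)
f = 64/Re = 0.7435
h_f = f(L/D)V²/(2g) = 0.7435·(28.8/0.03920)·1.21²/(2·9.81) = 40.76 m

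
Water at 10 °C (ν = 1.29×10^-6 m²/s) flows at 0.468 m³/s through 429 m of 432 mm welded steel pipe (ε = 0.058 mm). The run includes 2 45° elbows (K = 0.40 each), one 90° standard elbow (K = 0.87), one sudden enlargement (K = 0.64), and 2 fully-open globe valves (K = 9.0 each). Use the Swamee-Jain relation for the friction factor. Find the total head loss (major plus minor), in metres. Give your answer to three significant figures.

H_L ≈ 17.7 m

V = 4Q/(πD²) = 3.193 m/s; V²/2g = 0.5196 m
Re = 1.07×10^6, ε/D = 1.34×10^-4 → f = 0.01392 (Swamee-Jain)
Major: h_f = f(L/D)·V²/2g = 0.01392·993.1·0.5196 = 7.182 m
Minor: ΣK = 20.3; h_m = ΣK·V²/2g = 10.55 m
Total H_L = 7.182 + 10.55 = 17.74 m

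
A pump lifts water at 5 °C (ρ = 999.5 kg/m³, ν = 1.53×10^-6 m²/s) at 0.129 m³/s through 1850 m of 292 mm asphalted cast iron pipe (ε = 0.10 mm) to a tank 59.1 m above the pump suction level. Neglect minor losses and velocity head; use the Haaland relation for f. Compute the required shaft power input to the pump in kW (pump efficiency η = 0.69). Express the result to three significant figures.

P_shaft ≈ 145 kW

V = 4Q/(πD²) = 1.926 m/s; Re = 3.68×10^5; ε/D = 3.42×10^-4; f = 0.01682
h_f = f(L/D)V²/2g = 20.16 m
Total head H = z + h_f = 59.1 + 20.16 = 79.26 m
P_hyd = ρgQH = 999.5·9.81·0.129·79.26 = 100.3 kW
P_shaft = P_hyd/η = 100.3/0.69 = 145.3 kW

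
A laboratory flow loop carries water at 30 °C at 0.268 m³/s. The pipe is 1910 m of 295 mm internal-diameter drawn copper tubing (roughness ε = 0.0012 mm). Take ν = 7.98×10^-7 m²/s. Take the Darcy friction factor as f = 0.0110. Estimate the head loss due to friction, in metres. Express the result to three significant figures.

h_f ≈ 55.8 m

V = 4Q/(πD²) = 4·0.268/(π·0.295²) = 3.921 m/s
h_f = f(L/D)V²/(2g) = 0.01100·(1910/0.295)·3.921²/(2·9.81) = 55.81 m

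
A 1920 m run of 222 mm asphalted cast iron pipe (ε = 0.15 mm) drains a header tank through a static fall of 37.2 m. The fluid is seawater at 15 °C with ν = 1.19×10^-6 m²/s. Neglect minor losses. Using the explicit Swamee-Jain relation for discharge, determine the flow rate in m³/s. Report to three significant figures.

Q ≈ 0.0819 m³/s

Swamee-Jain (Type II): Q = -0.965·√(gD⁵h_f/L)·ln[ε/(3.7D) + √(3.17ν²L/(gD³h_f))]
√(gD⁵h_f/L) = √(9.81·0.222⁵·37.2/1920) = 0.01012
ε/(3.7D) = 1.83×10^-4; √(3.17ν²L/(gD³h_f)) = 4.65×10^-5
Q = -0.965·0.01012·ln(2.291×10^-4) = 0.08188 m³/s
Check: V = 2.12 m/s, Re = 3.95×10^5, f = 0.01899, h_f = 37.5 m ≈ 37.2 m ✓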